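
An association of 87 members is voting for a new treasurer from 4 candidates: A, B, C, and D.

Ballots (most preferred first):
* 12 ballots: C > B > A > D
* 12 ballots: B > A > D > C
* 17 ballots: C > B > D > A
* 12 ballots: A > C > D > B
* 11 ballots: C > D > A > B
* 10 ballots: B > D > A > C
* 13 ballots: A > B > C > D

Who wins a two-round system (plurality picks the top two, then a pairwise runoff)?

Round 1 first-place votes: A 25, B 22, C 40, D 0. C and A advance.
Runoff: C is ranked above A on 40 ballots, A above C on 47.

A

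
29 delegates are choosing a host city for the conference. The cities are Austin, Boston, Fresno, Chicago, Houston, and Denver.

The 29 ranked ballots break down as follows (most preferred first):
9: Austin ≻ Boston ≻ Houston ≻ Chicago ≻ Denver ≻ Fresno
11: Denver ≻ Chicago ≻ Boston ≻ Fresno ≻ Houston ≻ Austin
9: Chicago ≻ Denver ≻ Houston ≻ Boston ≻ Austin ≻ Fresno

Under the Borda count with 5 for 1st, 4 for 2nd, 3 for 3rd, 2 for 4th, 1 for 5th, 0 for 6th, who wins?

Chicago

Austin: 9×5 + 11×0 + 9×1 = 54
Boston: 9×4 + 11×3 + 9×2 = 87
Fresno: 9×0 + 11×2 + 9×0 = 22
Chicago: 9×2 + 11×4 + 9×5 = 107
Houston: 9×3 + 11×1 + 9×3 = 65
Denver: 9×1 + 11×5 + 9×4 = 100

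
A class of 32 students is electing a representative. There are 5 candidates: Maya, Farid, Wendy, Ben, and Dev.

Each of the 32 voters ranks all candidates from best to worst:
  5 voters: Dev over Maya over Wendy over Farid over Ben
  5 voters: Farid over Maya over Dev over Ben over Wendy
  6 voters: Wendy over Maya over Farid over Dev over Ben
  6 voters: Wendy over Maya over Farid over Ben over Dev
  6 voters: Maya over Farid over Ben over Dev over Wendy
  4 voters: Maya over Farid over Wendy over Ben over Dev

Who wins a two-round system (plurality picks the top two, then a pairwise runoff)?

Round 1 first-place votes: Maya 10, Farid 5, Wendy 12, Ben 0, Dev 5. Wendy and Maya advance.
Runoff: Wendy is ranked above Maya on 12 ballots, Maya above Wendy on 20.

Maya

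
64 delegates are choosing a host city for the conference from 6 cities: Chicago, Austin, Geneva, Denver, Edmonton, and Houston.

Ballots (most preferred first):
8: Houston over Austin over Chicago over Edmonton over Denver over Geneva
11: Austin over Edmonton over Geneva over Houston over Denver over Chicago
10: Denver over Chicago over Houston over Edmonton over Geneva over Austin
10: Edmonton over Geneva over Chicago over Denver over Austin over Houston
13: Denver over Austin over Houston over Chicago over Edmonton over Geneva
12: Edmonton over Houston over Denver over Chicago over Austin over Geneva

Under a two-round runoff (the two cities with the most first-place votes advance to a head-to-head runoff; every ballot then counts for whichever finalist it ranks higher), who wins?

Round 1 first-place votes: Chicago 0, Austin 11, Geneva 0, Denver 23, Edmonton 22, Houston 8. Denver and Edmonton advance.
Runoff: Denver is ranked above Edmonton on 23 ballots, Edmonton above Denver on 41.

Edmonton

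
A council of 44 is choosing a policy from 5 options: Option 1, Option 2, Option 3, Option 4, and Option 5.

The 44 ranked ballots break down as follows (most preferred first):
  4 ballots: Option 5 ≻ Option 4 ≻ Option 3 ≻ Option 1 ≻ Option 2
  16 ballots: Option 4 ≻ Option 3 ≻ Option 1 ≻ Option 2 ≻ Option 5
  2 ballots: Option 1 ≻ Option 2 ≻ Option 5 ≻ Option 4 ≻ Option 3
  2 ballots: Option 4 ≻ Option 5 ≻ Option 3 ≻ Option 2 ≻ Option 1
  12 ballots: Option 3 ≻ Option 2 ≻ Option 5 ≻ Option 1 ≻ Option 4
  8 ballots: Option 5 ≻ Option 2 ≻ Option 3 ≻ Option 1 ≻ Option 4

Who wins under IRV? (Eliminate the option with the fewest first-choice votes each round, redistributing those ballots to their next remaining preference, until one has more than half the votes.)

Option 5

Round 1: Option 1 2, Option 2 0, Option 3 12, Option 4 18, Option 5 12. Option 2 eliminated.
Round 2: Option 1 2, Option 3 12, Option 4 18, Option 5 12. Option 1 eliminated.
Round 3: Option 3 12, Option 4 18, Option 5 14. Option 3 eliminated.
Round 4: Option 4 18, Option 5 26. Option 5 has a majority (≥23).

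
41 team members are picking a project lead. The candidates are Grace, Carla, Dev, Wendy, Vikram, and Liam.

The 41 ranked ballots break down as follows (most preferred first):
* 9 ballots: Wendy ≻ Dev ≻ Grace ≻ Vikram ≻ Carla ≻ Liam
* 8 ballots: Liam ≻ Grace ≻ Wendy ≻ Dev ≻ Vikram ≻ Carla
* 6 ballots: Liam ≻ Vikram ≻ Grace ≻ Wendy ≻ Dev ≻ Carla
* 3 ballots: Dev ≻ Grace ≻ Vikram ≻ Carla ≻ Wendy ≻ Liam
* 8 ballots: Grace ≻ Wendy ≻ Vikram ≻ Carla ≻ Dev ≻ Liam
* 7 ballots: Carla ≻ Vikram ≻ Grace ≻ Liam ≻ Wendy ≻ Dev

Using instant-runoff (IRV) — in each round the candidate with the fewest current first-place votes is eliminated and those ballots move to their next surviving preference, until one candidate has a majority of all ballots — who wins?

Round 1: Grace 8, Carla 7, Dev 3, Wendy 9, Vikram 0, Liam 14. Vikram eliminated.
Round 2: Grace 8, Carla 7, Dev 3, Wendy 9, Liam 14. Dev eliminated.
Round 3: Grace 11, Carla 7, Wendy 9, Liam 14. Carla eliminated.
Round 4: Grace 18, Wendy 9, Liam 14. Wendy eliminated.
Round 5: Grace 27, Liam 14. Grace has a majority (≥21).

Grace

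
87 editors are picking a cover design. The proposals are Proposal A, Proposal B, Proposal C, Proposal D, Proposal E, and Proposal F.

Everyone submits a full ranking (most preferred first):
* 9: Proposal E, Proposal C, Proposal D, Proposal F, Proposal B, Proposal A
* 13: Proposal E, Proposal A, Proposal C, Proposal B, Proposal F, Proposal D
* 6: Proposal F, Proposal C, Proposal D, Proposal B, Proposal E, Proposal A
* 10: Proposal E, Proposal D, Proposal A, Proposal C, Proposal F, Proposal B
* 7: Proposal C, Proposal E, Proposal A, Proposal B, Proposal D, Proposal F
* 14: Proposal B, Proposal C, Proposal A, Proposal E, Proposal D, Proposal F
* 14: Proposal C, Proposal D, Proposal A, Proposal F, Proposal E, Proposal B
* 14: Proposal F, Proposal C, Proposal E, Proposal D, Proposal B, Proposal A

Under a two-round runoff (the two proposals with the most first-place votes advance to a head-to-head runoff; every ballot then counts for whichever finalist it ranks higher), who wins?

Round 1 first-place votes: Proposal A 0, Proposal B 14, Proposal C 21, Proposal D 0, Proposal E 32, Proposal F 20. Proposal E and Proposal C advance.
Runoff: Proposal E is ranked above Proposal C on 32 ballots, Proposal C above Proposal E on 55.

Proposal C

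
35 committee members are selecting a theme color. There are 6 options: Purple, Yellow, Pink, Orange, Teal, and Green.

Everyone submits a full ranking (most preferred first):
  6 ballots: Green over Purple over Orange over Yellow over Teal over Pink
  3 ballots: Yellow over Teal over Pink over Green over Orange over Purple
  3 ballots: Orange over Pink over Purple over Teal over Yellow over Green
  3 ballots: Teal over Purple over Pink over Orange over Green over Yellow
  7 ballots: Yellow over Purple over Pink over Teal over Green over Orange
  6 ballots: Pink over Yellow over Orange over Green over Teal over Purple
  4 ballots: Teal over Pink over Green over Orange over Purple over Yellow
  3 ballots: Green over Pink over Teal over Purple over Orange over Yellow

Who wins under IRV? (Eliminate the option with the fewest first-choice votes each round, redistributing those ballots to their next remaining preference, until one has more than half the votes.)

Pink

Round 1: Purple 0, Yellow 10, Pink 6, Orange 3, Teal 7, Green 9. Purple eliminated.
Round 2: Yellow 10, Pink 6, Orange 3, Teal 7, Green 9. Orange eliminated.
Round 3: Yellow 10, Pink 9, Teal 7, Green 9. Teal eliminated.
Round 4: Yellow 10, Pink 16, Green 9. Green eliminated.
Round 5: Yellow 16, Pink 19. Pink has a majority (≥18).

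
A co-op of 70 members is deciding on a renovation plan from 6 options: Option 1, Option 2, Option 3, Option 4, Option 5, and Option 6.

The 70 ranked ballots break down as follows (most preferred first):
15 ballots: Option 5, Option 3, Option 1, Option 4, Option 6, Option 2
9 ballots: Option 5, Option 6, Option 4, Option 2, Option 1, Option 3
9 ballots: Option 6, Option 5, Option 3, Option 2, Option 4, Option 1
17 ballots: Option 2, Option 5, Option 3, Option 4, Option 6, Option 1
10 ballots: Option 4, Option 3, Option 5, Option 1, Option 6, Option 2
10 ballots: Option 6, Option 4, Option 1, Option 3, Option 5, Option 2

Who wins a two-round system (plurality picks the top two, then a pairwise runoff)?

Round 1 first-place votes: Option 1 0, Option 2 17, Option 3 0, Option 4 10, Option 5 24, Option 6 19. Option 5 and Option 6 advance.
Runoff: Option 5 is ranked above Option 6 on 51 ballots, Option 6 above Option 5 on 19.

Option 5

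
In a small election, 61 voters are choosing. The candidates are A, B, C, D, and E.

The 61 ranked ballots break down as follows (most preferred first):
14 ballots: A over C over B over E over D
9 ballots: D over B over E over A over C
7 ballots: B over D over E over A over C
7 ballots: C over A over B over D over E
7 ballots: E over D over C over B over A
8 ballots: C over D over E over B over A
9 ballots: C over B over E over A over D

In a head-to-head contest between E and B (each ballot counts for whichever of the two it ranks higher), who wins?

E is ranked above B on 15 ballots; B above E on 46.

B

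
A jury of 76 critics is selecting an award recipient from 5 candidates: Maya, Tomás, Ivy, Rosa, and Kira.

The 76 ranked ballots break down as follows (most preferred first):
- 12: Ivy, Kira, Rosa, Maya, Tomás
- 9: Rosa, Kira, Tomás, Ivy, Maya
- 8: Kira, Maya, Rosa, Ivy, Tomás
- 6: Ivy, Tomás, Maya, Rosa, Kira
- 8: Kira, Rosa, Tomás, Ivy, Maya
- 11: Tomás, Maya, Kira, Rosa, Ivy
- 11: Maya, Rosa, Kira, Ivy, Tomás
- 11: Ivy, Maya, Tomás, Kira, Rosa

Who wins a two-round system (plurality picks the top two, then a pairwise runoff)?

Kira

Round 1 first-place votes: Maya 11, Tomás 11, Ivy 29, Rosa 9, Kira 16. Ivy and Kira advance.
Runoff: Ivy is ranked above Kira on 29 ballots, Kira above Ivy on 47.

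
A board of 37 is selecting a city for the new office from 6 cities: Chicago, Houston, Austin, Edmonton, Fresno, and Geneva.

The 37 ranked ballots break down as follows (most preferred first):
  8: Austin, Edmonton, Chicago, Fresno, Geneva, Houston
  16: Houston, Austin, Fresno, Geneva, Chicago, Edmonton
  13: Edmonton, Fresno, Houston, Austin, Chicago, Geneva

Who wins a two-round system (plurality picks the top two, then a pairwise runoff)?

Round 1 first-place votes: Chicago 0, Houston 16, Austin 8, Edmonton 13, Fresno 0, Geneva 0. Houston and Edmonton advance.
Runoff: Houston is ranked above Edmonton on 16 ballots, Edmonton above Houston on 21.

Edmonton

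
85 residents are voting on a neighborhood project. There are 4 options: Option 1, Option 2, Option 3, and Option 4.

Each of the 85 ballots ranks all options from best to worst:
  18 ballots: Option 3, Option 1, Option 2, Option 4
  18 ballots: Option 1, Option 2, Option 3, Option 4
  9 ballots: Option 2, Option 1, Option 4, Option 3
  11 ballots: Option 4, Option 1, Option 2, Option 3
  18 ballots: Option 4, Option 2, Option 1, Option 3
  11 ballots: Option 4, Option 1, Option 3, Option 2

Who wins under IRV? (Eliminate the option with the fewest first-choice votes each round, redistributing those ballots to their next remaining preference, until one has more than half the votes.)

Round 1: Option 1 18, Option 2 9, Option 3 18, Option 4 40. Option 2 eliminated.
Round 2: Option 1 27, Option 3 18, Option 4 40. Option 3 eliminated.
Round 3: Option 1 45, Option 4 40. Option 1 has a majority (≥43).

Option 1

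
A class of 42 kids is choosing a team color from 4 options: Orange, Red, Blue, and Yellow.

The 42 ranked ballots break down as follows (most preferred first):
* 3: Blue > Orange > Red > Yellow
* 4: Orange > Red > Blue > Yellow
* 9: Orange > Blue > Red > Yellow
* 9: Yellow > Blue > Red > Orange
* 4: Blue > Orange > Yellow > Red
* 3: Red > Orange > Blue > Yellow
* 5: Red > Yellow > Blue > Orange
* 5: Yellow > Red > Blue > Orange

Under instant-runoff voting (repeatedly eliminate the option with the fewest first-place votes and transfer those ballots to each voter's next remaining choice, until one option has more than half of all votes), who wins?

Round 1: Orange 13, Red 8, Blue 7, Yellow 14. Blue eliminated.
Round 2: Orange 20, Red 8, Yellow 14. Red eliminated.
Round 3: Orange 23, Yellow 19. Orange has a majority (≥22).

Orange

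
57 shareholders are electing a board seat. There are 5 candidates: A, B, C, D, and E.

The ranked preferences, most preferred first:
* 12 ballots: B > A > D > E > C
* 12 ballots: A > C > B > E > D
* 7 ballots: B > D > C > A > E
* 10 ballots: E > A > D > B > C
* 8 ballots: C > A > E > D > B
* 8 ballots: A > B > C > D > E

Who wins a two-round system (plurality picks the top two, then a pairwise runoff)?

A

Round 1 first-place votes: A 20, B 19, C 8, D 0, E 10. A and B advance.
Runoff: A is ranked above B on 38 ballots, B above A on 19.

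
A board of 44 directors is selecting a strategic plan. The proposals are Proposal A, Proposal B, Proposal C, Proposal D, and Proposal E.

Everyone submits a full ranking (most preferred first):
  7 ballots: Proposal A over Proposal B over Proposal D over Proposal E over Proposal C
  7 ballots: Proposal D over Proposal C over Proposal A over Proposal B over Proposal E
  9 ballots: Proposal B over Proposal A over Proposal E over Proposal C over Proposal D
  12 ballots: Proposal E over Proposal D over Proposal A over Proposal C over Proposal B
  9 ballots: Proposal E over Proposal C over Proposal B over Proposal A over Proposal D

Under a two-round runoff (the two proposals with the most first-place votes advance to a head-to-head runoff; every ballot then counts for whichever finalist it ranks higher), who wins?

Round 1 first-place votes: Proposal A 7, Proposal B 9, Proposal C 0, Proposal D 7, Proposal E 21. Proposal E and Proposal B advance.
Runoff: Proposal E is ranked above Proposal B on 21 ballots, Proposal B above Proposal E on 23.

Proposal B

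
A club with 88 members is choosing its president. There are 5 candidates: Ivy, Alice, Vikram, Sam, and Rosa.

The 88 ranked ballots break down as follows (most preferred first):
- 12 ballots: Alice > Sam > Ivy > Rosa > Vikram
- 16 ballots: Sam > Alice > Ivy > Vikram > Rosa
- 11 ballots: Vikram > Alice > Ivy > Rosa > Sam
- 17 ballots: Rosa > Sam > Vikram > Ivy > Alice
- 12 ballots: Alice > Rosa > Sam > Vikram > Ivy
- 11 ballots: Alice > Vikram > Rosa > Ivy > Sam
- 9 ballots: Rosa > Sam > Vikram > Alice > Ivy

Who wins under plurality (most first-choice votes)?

First-place votes: Ivy 0, Alice 35, Vikram 11, Sam 16, Rosa 26.

Alice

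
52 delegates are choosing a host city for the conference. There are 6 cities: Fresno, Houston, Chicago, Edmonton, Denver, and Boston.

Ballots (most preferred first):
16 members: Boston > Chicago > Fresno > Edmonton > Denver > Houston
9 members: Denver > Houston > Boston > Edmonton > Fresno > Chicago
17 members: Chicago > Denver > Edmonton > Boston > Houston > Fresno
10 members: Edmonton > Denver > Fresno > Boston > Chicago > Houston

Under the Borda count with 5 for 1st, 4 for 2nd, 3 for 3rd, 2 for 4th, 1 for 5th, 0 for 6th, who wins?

Fresno: 16×3 + 9×1 + 17×0 + 10×3 = 87
Houston: 16×0 + 9×4 + 17×1 + 10×0 = 53
Chicago: 16×4 + 9×0 + 17×5 + 10×1 = 159
Edmonton: 16×2 + 9×2 + 17×3 + 10×5 = 151
Denver: 16×1 + 9×5 + 17×4 + 10×4 = 169
Boston: 16×5 + 9×3 + 17×2 + 10×2 = 161

Denver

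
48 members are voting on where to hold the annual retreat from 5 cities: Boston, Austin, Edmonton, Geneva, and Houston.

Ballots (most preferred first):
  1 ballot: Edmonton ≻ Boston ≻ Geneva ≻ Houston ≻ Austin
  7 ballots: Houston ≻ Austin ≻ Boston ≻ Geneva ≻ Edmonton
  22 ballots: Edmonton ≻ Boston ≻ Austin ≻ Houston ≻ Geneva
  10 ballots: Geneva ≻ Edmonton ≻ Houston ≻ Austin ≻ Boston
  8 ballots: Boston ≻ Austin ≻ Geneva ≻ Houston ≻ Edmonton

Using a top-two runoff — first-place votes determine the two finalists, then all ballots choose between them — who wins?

Geneva

Round 1 first-place votes: Boston 8, Austin 0, Edmonton 23, Geneva 10, Houston 7. Edmonton and Geneva advance.
Runoff: Edmonton is ranked above Geneva on 23 ballots, Geneva above Edmonton on 25.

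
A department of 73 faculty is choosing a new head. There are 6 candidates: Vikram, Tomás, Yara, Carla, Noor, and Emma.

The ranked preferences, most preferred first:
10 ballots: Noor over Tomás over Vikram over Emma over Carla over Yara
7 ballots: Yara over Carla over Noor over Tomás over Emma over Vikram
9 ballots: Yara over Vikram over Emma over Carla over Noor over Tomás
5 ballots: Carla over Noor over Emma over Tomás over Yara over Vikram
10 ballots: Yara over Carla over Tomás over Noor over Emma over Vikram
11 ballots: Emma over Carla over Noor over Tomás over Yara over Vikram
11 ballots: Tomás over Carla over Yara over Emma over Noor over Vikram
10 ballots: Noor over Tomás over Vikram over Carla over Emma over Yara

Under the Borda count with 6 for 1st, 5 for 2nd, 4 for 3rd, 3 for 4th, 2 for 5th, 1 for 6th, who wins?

Vikram: 10×4 + 7×1 + 9×5 + 5×1 + 10×1 + 11×1 + 11×1 + 10×4 = 169
Tomás: 10×5 + 7×3 + 9×1 + 5×3 + 10×4 + 11×3 + 11×6 + 10×5 = 284
Yara: 10×1 + 7×6 + 9×6 + 5×2 + 10×6 + 11×2 + 11×4 + 10×1 = 252
Carla: 10×2 + 7×5 + 9×3 + 5×6 + 10×5 + 11×5 + 11×5 + 10×3 = 302
Noor: 10×6 + 7×4 + 9×2 + 5×5 + 10×3 + 11×4 + 11×2 + 10×6 = 287
Emma: 10×3 + 7×2 + 9×4 + 5×4 + 10×2 + 11×6 + 11×3 + 10×2 = 239

Carla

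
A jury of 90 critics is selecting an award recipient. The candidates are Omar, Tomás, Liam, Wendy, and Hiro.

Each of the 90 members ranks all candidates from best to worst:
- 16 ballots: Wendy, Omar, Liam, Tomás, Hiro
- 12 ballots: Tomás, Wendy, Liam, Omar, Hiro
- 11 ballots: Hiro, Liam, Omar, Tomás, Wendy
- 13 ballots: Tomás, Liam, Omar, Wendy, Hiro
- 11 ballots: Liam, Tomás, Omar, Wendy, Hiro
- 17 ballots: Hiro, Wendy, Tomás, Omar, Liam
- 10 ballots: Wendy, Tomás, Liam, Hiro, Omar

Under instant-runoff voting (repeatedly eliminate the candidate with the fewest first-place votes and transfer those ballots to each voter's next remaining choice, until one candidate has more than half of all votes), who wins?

Tomás

Round 1: Omar 0, Tomás 25, Liam 11, Wendy 26, Hiro 28. Omar eliminated.
Round 2: Tomás 25, Liam 11, Wendy 26, Hiro 28. Liam eliminated.
Round 3: Tomás 36, Wendy 26, Hiro 28. Wendy eliminated.
Round 4: Tomás 62, Hiro 28. Tomás has a majority (≥46).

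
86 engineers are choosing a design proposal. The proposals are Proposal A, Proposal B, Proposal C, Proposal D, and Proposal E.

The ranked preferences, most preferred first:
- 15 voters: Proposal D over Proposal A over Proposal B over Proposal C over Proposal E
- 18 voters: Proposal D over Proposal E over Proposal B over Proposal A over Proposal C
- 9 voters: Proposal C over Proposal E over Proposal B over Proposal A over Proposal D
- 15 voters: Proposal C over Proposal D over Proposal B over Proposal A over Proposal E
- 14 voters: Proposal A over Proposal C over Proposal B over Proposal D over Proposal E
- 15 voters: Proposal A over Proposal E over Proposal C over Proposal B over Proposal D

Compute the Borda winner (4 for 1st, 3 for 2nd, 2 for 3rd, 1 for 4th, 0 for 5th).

Proposal A

Proposal A: 15×3 + 18×1 + 9×1 + 15×1 + 14×4 + 15×4 = 203
Proposal B: 15×2 + 18×2 + 9×2 + 15×2 + 14×2 + 15×1 = 157
Proposal C: 15×1 + 18×0 + 9×4 + 15×4 + 14×3 + 15×2 = 183
Proposal D: 15×4 + 18×4 + 9×0 + 15×3 + 14×1 + 15×0 = 191
Proposal E: 15×0 + 18×3 + 9×3 + 15×0 + 14×0 + 15×3 = 126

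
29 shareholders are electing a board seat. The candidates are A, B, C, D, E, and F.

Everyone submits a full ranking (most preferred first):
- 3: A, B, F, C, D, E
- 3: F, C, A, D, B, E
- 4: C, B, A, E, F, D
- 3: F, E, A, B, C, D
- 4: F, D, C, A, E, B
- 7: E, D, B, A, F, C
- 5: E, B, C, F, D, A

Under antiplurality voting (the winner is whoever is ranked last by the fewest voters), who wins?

F

Last-place votes: A 5, B 4, C 7, D 7, E 6, F 0.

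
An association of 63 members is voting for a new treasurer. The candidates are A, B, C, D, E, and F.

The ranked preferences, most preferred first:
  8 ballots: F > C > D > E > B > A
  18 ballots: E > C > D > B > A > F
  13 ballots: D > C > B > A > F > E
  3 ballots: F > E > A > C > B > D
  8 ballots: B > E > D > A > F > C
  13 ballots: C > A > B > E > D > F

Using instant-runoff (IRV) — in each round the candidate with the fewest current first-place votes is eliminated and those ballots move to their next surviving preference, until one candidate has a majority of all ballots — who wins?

C

Round 1: A 0, B 8, C 13, D 13, E 18, F 11. A eliminated.
Round 2: B 8, C 13, D 13, E 18, F 11. B eliminated.
Round 3: C 13, D 13, E 26, F 11. F eliminated.
Round 4: C 21, D 13, E 29. D eliminated.
Round 5: C 34, E 29. C has a majority (≥32).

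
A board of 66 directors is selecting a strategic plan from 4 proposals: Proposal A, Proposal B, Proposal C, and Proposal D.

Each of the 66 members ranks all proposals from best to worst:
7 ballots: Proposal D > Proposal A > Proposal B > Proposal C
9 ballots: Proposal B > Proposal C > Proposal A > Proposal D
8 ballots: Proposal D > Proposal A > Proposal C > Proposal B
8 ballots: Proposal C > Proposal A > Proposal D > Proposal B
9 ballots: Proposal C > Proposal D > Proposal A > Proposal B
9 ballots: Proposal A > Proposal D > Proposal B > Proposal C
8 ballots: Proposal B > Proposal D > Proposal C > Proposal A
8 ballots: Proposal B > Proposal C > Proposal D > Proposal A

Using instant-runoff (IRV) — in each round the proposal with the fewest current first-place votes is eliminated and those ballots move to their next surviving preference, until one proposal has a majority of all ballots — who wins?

Proposal D

Round 1: Proposal A 9, Proposal B 25, Proposal C 17, Proposal D 15. Proposal A eliminated.
Round 2: Proposal B 25, Proposal C 17, Proposal D 24. Proposal C eliminated.
Round 3: Proposal B 25, Proposal D 41. Proposal D has a majority (≥34).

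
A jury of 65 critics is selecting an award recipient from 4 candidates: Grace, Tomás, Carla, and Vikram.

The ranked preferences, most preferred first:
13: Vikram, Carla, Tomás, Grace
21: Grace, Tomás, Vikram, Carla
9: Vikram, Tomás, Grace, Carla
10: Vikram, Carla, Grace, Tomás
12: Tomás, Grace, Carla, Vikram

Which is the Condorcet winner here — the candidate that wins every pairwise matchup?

Tomás

Tomás vs Grace: 34–31
Tomás vs Carla: 42–23
Tomás vs Vikram: 33–32
Tomás beats every other candidate.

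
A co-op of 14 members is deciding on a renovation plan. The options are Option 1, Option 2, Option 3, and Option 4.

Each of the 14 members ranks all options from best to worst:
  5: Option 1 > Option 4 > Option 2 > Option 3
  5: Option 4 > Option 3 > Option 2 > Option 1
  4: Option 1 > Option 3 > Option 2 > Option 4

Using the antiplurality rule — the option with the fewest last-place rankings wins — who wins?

Option 2

Last-place votes: Option 1 5, Option 2 0, Option 3 5, Option 4 4.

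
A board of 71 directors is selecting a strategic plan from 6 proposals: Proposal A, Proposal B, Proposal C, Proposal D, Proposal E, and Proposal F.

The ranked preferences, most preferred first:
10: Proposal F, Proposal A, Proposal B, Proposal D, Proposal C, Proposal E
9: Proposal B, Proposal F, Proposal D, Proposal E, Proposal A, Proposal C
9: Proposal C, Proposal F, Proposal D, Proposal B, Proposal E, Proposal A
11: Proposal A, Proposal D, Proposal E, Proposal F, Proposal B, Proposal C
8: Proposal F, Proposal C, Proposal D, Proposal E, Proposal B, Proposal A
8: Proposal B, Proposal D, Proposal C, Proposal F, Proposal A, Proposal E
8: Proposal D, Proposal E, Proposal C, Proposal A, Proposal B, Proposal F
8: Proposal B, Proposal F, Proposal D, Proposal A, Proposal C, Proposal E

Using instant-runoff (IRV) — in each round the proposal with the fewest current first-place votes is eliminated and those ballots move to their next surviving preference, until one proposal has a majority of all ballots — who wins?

Round 1: Proposal A 11, Proposal B 25, Proposal C 9, Proposal D 8, Proposal E 0, Proposal F 18. Proposal E eliminated.
Round 2: Proposal A 11, Proposal B 25, Proposal C 9, Proposal D 8, Proposal F 18. Proposal D eliminated.
Round 3: Proposal A 11, Proposal B 25, Proposal C 17, Proposal F 18. Proposal A eliminated.
Round 4: Proposal B 25, Proposal C 17, Proposal F 29. Proposal C eliminated.
Round 5: Proposal B 33, Proposal F 38. Proposal F has a majority (≥36).

Proposal F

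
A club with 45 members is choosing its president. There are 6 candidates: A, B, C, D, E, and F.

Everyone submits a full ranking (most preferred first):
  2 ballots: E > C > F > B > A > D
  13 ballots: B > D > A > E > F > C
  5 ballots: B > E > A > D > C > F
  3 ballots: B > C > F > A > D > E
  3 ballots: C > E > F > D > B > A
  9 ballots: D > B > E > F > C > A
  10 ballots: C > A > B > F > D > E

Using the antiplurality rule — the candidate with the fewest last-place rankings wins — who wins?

B

Last-place votes: A 12, B 0, C 13, D 2, E 13, F 5.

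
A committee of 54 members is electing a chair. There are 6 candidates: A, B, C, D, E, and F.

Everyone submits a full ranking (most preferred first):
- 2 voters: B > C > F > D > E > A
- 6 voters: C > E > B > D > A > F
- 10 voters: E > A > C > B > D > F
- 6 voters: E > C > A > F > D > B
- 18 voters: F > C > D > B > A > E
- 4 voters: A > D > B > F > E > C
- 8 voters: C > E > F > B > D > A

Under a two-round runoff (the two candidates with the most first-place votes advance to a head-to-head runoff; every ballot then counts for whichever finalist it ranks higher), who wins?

E

Round 1 first-place votes: A 4, B 2, C 14, D 0, E 16, F 18. F and E advance.
Runoff: F is ranked above E on 24 ballots, E above F on 30.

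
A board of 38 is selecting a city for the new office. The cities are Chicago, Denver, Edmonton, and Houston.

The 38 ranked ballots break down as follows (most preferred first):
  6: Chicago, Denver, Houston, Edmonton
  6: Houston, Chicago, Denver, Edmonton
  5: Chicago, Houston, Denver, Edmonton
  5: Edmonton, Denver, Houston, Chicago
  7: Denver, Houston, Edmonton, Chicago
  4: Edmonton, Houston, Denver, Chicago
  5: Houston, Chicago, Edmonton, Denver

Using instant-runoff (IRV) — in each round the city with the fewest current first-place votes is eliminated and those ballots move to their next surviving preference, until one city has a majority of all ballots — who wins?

Houston

Round 1: Chicago 11, Denver 7, Edmonton 9, Houston 11. Denver eliminated.
Round 2: Chicago 11, Edmonton 9, Houston 18. Edmonton eliminated.
Round 3: Chicago 11, Houston 27. Houston has a majority (≥20).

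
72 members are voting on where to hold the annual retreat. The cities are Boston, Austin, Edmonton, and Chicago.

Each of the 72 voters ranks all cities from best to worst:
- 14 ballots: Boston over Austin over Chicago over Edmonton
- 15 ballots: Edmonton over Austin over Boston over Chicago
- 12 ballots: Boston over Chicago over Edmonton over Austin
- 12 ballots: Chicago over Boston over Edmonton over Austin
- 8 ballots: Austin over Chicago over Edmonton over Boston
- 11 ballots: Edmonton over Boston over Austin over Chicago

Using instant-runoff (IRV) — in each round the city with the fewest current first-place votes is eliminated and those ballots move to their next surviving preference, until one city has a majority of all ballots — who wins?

Boston

Round 1: Boston 26, Austin 8, Edmonton 26, Chicago 12. Austin eliminated.
Round 2: Boston 26, Edmonton 26, Chicago 20. Chicago eliminated.
Round 3: Boston 38, Edmonton 34. Boston has a majority (≥37).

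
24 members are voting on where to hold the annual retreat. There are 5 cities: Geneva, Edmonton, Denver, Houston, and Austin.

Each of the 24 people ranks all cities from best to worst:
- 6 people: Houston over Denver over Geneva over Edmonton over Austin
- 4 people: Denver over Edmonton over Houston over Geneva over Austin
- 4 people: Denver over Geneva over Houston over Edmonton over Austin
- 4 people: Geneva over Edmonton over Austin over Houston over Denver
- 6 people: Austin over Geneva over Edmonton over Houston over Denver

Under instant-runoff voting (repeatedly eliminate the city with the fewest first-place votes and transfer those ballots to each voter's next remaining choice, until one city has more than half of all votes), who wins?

Denver

Round 1: Geneva 4, Edmonton 0, Denver 8, Houston 6, Austin 6. Edmonton eliminated.
Round 2: Geneva 4, Denver 8, Houston 6, Austin 6. Geneva eliminated.
Round 3: Denver 8, Houston 6, Austin 10. Houston eliminated.
Round 4: Denver 14, Austin 10. Denver has a majority (≥13).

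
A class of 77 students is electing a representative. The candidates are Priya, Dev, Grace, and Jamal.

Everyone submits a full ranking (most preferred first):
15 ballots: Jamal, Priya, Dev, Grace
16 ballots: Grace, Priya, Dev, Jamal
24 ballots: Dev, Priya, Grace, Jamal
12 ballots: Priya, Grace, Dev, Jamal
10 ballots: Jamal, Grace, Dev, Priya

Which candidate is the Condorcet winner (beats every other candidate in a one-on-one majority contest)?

Priya

Priya vs Dev: 43–34
Priya vs Grace: 51–26
Priya vs Jamal: 52–25
Priya beats every other candidate.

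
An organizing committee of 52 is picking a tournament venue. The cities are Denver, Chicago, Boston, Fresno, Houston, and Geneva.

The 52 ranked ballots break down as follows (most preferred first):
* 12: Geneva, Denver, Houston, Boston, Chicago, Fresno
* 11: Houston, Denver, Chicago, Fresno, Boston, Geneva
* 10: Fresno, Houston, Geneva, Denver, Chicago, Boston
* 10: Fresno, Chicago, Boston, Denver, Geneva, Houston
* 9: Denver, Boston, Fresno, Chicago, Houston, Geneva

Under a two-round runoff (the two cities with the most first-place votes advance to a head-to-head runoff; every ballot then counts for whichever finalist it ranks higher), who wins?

Fresno

Round 1 first-place votes: Denver 9, Chicago 0, Boston 0, Fresno 20, Houston 11, Geneva 12. Fresno and Geneva advance.
Runoff: Fresno is ranked above Geneva on 40 ballots, Geneva above Fresno on 12.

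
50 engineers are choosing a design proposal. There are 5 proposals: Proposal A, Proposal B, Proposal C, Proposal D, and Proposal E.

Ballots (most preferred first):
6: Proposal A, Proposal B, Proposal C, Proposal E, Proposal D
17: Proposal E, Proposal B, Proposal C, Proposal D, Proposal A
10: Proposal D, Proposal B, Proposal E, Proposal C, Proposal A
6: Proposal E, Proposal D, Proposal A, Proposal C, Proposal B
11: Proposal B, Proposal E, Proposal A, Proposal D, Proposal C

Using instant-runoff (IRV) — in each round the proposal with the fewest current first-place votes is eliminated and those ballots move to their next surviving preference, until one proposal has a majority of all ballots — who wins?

Round 1: Proposal A 6, Proposal B 11, Proposal C 0, Proposal D 10, Proposal E 23. Proposal C eliminated.
Round 2: Proposal A 6, Proposal B 11, Proposal D 10, Proposal E 23. Proposal A eliminated.
Round 3: Proposal B 17, Proposal D 10, Proposal E 23. Proposal D eliminated.
Round 4: Proposal B 27, Proposal E 23. Proposal B has a majority (≥26).

Proposal B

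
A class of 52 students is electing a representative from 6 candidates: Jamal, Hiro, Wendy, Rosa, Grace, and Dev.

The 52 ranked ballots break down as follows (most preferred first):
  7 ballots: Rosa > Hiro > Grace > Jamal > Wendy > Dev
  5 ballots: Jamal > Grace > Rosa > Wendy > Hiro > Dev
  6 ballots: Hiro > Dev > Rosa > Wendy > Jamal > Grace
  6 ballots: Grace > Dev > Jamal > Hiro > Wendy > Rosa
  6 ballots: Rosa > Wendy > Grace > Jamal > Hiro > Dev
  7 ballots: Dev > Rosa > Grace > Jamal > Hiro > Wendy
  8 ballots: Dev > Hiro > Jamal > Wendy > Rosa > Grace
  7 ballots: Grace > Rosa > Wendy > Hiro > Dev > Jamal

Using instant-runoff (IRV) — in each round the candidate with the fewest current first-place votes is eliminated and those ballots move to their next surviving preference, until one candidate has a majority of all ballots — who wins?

Grace

Round 1: Jamal 5, Hiro 6, Wendy 0, Rosa 13, Grace 13, Dev 15. Wendy eliminated.
Round 2: Jamal 5, Hiro 6, Rosa 13, Grace 13, Dev 15. Jamal eliminated.
Round 3: Hiro 6, Rosa 13, Grace 18, Dev 15. Hiro eliminated.
Round 4: Rosa 13, Grace 18, Dev 21. Rosa eliminated.
Round 5: Grace 31, Dev 21. Grace has a majority (≥27).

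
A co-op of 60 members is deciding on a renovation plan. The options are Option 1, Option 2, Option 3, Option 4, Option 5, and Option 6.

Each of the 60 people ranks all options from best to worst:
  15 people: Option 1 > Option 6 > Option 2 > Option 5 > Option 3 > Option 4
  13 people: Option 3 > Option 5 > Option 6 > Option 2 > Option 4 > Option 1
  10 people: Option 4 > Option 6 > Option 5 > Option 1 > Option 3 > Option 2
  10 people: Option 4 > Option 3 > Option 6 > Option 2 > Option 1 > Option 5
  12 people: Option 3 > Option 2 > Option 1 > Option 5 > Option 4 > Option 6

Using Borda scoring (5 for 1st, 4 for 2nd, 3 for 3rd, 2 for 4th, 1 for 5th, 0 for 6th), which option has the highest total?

Option 1: 15×5 + 13×0 + 10×2 + 10×1 + 12×3 = 141
Option 2: 15×3 + 13×2 + 10×0 + 10×2 + 12×4 = 139
Option 3: 15×1 + 13×5 + 10×1 + 10×4 + 12×5 = 190
Option 4: 15×0 + 13×1 + 10×5 + 10×5 + 12×1 = 125
Option 5: 15×2 + 13×4 + 10×3 + 10×0 + 12×2 = 136
Option 6: 15×4 + 13×3 + 10×4 + 10×3 + 12×0 = 169

Option 3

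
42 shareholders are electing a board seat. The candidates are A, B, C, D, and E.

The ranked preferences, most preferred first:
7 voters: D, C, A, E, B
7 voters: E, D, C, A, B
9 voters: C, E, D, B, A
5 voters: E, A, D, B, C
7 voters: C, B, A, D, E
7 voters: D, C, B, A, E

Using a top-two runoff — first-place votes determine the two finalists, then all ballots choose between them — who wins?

D

Round 1 first-place votes: A 0, B 0, C 16, D 14, E 12. C and D advance.
Runoff: C is ranked above D on 16 ballots, D above C on 26.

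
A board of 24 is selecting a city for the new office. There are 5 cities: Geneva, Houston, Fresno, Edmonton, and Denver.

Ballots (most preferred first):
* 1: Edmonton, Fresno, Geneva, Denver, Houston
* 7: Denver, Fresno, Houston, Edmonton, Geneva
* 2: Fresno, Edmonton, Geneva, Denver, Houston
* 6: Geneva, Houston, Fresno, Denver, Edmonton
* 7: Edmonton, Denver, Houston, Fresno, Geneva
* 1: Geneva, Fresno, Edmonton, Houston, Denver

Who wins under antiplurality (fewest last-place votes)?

Last-place votes: Geneva 14, Houston 3, Fresno 0, Edmonton 6, Denver 1.

Fresno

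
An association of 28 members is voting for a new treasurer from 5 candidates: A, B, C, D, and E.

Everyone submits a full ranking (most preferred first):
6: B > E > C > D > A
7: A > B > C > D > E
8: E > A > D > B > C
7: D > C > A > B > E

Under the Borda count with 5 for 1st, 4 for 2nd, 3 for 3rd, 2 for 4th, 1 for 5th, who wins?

A

A: 6×1 + 7×5 + 8×4 + 7×3 = 94
B: 6×5 + 7×4 + 8×2 + 7×2 = 88
C: 6×3 + 7×3 + 8×1 + 7×4 = 75
D: 6×2 + 7×2 + 8×3 + 7×5 = 85
E: 6×4 + 7×1 + 8×5 + 7×1 = 78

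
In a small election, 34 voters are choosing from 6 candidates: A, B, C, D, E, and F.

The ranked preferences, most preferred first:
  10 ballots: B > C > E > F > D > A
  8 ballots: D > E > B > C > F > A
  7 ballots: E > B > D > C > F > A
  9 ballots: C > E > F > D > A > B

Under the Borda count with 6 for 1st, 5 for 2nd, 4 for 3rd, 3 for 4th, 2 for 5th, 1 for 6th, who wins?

A: 10×1 + 8×1 + 7×1 + 9×2 = 43
B: 10×6 + 8×4 + 7×5 + 9×1 = 136
C: 10×5 + 8×3 + 7×3 + 9×6 = 149
D: 10×2 + 8×6 + 7×4 + 9×3 = 123
E: 10×4 + 8×5 + 7×6 + 9×5 = 167
F: 10×3 + 8×2 + 7×2 + 9×4 = 96

E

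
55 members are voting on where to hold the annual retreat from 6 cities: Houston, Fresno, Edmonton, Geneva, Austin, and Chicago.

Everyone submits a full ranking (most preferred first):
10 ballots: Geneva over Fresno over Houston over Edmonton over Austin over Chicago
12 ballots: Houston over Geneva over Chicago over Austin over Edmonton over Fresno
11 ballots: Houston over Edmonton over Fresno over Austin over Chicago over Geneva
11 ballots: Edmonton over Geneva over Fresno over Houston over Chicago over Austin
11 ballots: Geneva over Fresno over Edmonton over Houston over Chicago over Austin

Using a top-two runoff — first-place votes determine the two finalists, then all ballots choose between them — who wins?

Round 1 first-place votes: Houston 23, Fresno 0, Edmonton 11, Geneva 21, Austin 0, Chicago 0. Houston and Geneva advance.
Runoff: Houston is ranked above Geneva on 23 ballots, Geneva above Houston on 32.

Geneva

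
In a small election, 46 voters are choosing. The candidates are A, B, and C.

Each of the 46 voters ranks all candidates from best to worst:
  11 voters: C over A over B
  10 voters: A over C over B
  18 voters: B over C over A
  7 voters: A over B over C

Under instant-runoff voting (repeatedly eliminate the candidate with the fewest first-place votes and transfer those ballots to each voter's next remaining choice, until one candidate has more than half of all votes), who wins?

A

Round 1: A 17, B 18, C 11. C eliminated.
Round 2: A 28, B 18. A has a majority (≥24).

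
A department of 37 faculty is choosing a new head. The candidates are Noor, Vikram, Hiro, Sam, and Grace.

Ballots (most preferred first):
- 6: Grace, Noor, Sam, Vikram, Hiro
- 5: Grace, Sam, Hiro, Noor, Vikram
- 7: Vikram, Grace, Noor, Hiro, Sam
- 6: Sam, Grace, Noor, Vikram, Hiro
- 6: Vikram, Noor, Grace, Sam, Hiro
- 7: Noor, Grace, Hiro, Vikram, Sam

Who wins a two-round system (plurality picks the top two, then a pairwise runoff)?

Round 1 first-place votes: Noor 7, Vikram 13, Hiro 0, Sam 6, Grace 11. Vikram and Grace advance.
Runoff: Vikram is ranked above Grace on 13 ballots, Grace above Vikram on 24.

Grace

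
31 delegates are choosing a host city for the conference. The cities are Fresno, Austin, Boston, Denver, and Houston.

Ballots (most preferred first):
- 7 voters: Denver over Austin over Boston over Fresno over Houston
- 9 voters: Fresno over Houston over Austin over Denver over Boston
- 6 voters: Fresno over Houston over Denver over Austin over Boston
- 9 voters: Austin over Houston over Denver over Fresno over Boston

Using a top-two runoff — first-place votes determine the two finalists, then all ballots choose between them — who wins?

Austin

Round 1 first-place votes: Fresno 15, Austin 9, Boston 0, Denver 7, Houston 0. Fresno and Austin advance.
Runoff: Fresno is ranked above Austin on 15 ballots, Austin above Fresno on 16.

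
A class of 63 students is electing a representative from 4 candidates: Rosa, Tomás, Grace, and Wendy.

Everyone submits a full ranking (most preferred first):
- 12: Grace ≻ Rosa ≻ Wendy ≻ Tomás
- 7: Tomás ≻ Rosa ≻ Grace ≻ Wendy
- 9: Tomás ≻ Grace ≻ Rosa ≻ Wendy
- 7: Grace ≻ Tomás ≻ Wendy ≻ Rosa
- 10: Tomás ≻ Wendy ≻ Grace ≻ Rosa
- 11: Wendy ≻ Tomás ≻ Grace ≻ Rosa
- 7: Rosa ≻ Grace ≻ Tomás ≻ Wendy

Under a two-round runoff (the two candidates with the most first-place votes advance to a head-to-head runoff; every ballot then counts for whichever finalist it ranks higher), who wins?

Tomás

Round 1 first-place votes: Rosa 7, Tomás 26, Grace 19, Wendy 11. Tomás and Grace advance.
Runoff: Tomás is ranked above Grace on 37 ballots, Grace above Tomás on 26.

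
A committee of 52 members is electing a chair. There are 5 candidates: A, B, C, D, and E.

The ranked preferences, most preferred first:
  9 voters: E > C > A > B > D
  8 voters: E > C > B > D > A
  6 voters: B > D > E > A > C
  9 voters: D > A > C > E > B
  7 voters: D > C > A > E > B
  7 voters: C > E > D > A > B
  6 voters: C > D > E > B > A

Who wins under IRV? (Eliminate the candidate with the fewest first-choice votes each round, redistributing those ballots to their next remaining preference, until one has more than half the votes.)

Round 1: A 0, B 6, C 13, D 16, E 17. A eliminated.
Round 2: B 6, C 13, D 16, E 17. B eliminated.
Round 3: C 13, D 22, E 17. C eliminated.
Round 4: D 28, E 24. D has a majority (≥27).

D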